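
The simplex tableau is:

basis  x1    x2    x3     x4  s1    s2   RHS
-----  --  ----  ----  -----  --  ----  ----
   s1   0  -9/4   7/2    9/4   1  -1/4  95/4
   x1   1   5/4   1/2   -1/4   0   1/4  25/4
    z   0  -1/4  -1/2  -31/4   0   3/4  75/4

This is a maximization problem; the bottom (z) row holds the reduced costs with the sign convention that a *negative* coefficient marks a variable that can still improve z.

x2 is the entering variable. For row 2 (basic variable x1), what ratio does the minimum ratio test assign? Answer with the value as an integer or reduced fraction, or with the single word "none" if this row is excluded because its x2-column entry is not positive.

5

Ratio = RHS / (x2 entry) = (25/4) / (5/4) = 5.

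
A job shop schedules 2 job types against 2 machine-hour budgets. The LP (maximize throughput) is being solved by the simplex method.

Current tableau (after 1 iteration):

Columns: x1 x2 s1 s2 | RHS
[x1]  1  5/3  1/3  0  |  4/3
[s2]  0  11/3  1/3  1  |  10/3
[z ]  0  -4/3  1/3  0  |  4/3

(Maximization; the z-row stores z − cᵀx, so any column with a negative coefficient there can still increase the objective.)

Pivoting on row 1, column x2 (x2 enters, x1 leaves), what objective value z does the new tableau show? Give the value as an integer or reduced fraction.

Minimum ratio for x2: (4/3)/(5/3) = 4/5.
z changes by −(z-row coeff of x2)·ratio = −(-4/3)·(4/5) = 16/15.
New z = 4/3 + (16/15) = 12/5.

12/5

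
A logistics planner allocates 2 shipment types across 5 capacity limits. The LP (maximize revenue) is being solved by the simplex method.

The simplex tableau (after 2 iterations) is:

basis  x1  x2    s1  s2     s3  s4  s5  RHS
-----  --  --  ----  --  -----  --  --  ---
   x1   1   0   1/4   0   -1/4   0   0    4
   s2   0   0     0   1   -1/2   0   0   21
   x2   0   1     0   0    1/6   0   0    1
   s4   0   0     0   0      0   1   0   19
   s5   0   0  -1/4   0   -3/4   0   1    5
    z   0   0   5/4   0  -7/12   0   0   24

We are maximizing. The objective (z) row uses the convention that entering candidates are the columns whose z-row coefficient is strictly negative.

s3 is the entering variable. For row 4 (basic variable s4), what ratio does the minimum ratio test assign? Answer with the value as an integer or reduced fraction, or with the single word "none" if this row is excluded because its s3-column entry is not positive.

The s3 entry in row 4 is 0 ≤ 0, so this row gives no ratio.

none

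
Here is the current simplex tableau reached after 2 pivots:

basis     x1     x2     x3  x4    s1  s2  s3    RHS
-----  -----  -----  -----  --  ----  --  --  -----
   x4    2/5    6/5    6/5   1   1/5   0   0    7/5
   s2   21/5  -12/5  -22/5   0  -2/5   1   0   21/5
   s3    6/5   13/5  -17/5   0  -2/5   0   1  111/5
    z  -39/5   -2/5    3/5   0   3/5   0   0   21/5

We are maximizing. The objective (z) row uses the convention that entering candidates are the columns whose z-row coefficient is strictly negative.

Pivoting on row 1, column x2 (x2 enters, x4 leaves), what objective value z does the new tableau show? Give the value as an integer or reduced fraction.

Minimum ratio for x2: (7/5)/(6/5) = 7/6.
z changes by −(z-row coeff of x2)·ratio = −(-2/5)·(7/6) = 7/15.
New z = 21/5 + (7/15) = 14/3.

14/3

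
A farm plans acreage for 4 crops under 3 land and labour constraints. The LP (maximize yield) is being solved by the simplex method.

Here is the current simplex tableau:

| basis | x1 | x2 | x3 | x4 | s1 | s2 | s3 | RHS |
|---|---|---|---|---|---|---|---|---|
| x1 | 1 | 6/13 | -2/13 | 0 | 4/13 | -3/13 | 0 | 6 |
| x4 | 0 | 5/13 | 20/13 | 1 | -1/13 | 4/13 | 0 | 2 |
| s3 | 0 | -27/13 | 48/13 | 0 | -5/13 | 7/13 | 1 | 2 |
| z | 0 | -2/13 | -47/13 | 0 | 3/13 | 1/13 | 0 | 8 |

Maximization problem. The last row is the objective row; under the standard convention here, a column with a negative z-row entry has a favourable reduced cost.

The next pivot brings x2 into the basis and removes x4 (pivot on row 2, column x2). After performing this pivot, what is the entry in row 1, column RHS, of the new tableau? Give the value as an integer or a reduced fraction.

Pivot element is row 2, column x2: 5/13.
Normalize row 2: new (row 2, RHS) = 2/(5/13) = 26/5.
row 1 ← row 1 − (6/13)·(new row 2): 6 − (6/13)·(26/5) = 18/5.

18/5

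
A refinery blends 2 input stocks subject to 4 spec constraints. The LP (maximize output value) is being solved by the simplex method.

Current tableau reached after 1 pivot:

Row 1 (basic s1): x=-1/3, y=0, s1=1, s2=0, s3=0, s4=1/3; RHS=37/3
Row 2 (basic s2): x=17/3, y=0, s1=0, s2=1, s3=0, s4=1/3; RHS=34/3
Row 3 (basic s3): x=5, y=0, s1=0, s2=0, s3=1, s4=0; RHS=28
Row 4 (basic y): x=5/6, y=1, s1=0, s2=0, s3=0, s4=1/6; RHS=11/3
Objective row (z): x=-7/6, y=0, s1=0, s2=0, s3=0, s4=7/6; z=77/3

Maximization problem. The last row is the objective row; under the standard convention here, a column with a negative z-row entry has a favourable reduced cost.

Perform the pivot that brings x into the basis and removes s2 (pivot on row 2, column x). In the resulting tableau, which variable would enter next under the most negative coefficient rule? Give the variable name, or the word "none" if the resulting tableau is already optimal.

none

Pivot element 17/3. New z-row = old z-row − (-7/6)·(row 2/(17/3)).
Updated z-row coefficients: x: 0, y: 0, s1: 0, s2: 7/34, s3: 0, s4: 21/17.
No coefficient is strictly negative; the tableau after this pivot is optimal.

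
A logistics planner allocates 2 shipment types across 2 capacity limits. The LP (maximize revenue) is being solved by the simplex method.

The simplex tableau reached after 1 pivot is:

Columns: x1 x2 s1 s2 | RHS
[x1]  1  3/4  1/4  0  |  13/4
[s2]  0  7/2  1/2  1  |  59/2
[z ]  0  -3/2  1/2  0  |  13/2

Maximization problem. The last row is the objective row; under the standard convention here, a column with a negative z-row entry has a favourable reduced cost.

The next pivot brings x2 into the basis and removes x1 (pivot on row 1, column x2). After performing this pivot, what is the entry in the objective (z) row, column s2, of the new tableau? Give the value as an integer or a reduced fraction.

Pivot element is row 1, column x2: 3/4.
Normalize row 1: new (row 1, s2) = 0/(3/4) = 0.
z-row ← z-row − (-3/2)·(new row 1): 0 − (-3/2)·0 = 0.

0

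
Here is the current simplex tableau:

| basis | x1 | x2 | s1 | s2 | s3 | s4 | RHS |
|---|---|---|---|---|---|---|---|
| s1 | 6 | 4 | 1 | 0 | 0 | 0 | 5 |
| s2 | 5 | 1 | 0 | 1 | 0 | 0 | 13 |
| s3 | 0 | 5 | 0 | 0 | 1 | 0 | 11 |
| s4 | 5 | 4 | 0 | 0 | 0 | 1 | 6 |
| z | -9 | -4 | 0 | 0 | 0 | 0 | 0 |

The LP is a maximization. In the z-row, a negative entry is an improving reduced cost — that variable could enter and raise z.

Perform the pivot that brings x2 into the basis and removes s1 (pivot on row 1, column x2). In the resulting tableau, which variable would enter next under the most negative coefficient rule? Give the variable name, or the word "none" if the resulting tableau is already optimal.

Pivot element 4. New z-row = old z-row − (-4)·(row 1/4).
Updated z-row coefficients: x1: -3, x2: 0, s1: 1, s2: 0, s3: 0, s4: 0.
The most negative is -3 in column x1, so x1 would enter next.

x1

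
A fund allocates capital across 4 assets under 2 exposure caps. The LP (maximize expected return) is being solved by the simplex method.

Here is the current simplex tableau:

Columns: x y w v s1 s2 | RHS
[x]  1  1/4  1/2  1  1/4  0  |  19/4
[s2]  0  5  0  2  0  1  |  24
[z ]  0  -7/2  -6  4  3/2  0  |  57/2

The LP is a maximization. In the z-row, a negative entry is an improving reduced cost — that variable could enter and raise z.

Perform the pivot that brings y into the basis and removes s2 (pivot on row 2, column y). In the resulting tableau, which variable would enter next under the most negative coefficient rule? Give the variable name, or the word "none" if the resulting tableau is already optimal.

Pivot element 5. New z-row = old z-row − (-7/2)·(row 2/5).
Updated z-row coefficients: x: 0, y: 0, w: -6, v: 27/5, s1: 3/2, s2: 7/10.
The most negative is -6 in column w, so w would enter next.

w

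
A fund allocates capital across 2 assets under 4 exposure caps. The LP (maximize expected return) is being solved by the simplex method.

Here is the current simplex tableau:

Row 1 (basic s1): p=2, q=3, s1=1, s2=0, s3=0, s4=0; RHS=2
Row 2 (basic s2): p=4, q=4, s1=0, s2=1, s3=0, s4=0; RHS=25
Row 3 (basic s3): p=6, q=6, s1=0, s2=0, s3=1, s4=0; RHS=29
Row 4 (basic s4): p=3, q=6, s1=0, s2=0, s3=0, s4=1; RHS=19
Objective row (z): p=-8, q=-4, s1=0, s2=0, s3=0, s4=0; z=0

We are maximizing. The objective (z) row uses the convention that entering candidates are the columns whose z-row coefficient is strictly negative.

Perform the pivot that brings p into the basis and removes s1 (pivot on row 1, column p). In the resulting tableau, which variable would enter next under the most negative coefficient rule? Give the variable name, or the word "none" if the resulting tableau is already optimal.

Pivot element 2. New z-row = old z-row − (-8)·(row 1/2).
Updated z-row coefficients: p: 0, q: 8, s1: 4, s2: 0, s3: 0, s4: 0.
No coefficient is strictly negative; the tableau after this pivot is optimal.

none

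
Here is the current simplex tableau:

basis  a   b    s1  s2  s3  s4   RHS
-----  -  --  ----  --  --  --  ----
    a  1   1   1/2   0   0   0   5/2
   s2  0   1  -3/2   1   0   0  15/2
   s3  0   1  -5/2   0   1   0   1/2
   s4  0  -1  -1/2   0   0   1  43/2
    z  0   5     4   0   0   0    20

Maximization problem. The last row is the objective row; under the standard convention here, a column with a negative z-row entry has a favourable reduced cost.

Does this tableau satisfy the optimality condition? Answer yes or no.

No objective-row coefficient is strictly negative, so no entering variable exists; the tableau is optimal.

yes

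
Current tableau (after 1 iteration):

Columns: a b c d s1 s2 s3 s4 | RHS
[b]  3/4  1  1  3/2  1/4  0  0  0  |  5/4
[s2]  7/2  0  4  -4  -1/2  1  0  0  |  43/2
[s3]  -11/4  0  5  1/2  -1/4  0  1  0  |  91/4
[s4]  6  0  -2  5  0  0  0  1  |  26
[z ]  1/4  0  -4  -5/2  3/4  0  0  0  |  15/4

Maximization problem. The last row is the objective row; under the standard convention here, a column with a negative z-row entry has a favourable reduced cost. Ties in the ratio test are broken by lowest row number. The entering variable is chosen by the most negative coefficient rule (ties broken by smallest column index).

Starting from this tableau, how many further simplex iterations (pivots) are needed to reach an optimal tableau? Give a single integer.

1

pivot: c in, b out → z = 35/4
No improving column remains; optimal.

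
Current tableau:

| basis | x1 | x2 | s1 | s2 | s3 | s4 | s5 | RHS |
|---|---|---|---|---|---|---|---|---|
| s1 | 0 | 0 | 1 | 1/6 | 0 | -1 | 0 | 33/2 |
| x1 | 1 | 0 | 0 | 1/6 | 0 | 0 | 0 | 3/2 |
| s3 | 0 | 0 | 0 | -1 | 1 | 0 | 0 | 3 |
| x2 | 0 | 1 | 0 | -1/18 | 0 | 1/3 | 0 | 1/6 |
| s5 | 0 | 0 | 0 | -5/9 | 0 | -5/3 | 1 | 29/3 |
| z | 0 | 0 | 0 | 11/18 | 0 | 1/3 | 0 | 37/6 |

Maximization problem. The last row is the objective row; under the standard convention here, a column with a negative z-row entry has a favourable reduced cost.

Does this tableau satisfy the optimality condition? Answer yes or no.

yes

No objective-row coefficient is strictly negative, so no entering variable exists; the tableau is optimal.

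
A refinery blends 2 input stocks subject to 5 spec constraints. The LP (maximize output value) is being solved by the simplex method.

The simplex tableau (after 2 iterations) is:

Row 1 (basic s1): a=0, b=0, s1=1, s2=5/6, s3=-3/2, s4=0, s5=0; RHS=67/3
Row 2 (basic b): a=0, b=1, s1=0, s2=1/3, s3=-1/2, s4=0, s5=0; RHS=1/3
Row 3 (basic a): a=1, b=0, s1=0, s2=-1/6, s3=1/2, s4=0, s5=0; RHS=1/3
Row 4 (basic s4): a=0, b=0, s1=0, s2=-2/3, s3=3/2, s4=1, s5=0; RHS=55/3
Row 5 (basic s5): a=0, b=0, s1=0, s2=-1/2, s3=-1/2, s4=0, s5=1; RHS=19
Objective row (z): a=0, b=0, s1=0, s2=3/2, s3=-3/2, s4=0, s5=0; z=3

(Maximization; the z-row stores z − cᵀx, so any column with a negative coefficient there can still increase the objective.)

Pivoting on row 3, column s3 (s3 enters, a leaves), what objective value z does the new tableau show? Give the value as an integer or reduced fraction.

4

Minimum ratio for s3: (1/3)/(1/2) = 2/3.
z changes by −(z-row coeff of s3)·ratio = −(-3/2)·(2/3) = 1.
New z = 3 + 1 = 4.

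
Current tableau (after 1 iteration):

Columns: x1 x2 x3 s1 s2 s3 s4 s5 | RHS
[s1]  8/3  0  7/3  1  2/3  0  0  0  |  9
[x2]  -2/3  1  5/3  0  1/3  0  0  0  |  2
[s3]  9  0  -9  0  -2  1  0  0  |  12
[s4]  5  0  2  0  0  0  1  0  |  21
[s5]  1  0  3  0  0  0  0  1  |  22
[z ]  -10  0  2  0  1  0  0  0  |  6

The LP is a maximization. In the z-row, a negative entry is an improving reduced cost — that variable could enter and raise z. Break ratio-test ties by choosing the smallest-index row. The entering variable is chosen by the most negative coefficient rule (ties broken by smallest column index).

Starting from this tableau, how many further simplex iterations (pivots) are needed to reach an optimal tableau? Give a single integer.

pivot: x1 in, s3 out → z = 58/3
pivot: x3 in, s1 out → z = 1262/45
No improving column remains; optimal.

2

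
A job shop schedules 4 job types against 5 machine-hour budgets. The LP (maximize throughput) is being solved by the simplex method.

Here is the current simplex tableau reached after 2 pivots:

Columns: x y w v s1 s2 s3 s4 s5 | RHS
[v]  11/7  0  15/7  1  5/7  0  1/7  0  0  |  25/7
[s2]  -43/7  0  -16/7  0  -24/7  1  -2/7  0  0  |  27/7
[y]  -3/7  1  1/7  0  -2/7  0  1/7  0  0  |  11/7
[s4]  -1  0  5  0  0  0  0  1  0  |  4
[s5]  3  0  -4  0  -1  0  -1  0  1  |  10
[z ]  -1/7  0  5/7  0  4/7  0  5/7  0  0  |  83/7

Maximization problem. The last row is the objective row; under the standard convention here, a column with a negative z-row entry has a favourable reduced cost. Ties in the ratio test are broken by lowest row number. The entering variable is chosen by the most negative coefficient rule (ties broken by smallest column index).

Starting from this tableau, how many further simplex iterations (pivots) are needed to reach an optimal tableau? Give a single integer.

1

pivot: x in, v out → z = 134/11
No improving column remains; optimal.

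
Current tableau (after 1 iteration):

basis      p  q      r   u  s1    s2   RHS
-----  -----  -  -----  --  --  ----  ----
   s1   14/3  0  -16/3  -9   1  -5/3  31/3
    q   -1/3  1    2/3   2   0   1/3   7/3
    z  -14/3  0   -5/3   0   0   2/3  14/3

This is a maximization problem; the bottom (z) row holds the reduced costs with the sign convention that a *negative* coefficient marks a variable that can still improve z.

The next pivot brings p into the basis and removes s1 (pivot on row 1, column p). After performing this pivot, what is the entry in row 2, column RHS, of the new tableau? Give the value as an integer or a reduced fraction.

43/14

Pivot element is row 1, column p: 14/3.
Normalize row 1: new (row 1, RHS) = (31/3)/(14/3) = 31/14.
row 2 ← row 2 − (-1/3)·(new row 1): 7/3 − (-1/3)·(31/14) = 43/14.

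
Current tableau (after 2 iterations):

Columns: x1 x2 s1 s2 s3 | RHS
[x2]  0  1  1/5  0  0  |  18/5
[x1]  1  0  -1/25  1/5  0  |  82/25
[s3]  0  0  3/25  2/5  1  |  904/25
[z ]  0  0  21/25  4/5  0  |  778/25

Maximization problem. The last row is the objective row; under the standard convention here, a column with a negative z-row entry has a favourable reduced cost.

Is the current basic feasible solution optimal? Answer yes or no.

No objective-row coefficient is strictly negative, so no entering variable exists; the tableau is optimal.

yes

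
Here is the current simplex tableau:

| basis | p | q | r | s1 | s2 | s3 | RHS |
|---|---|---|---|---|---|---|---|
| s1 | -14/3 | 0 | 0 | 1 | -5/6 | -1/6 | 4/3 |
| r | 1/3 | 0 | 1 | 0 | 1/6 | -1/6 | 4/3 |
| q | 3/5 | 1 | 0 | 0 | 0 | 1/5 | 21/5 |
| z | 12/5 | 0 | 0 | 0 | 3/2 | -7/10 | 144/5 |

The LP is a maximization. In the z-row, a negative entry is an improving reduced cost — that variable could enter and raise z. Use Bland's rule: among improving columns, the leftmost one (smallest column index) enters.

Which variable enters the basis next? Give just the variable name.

Objective-row coefficients: p: 12/5, q: 0, r: 0, s1: 0, s2: 3/2, s3: -7/10.
Improving columns: s3. Bland's rule picks the smallest column index → s3.

s3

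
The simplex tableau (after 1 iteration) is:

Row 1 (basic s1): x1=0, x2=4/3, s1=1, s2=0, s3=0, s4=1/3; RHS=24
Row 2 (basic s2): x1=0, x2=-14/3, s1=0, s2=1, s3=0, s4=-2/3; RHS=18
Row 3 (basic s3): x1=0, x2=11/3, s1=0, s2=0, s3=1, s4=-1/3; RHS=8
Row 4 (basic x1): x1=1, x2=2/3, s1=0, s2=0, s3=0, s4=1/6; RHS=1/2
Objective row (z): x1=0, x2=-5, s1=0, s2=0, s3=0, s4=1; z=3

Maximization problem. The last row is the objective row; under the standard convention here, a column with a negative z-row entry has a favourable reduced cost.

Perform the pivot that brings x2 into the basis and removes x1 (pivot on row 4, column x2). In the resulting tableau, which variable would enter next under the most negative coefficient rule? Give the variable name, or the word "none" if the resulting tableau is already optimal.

none

Pivot element 2/3. New z-row = old z-row − (-5)·(row 4/(2/3)).
Updated z-row coefficients: x1: 15/2, x2: 0, s1: 0, s2: 0, s3: 0, s4: 9/4.
No coefficient is strictly negative; the tableau after this pivot is optimal.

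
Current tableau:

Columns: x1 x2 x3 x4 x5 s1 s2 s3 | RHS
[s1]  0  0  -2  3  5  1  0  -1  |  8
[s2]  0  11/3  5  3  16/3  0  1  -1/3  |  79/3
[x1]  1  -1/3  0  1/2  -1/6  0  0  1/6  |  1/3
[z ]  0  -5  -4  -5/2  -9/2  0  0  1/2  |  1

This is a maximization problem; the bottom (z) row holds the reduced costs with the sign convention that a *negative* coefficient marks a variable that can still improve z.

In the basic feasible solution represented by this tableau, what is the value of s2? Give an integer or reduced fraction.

79/3

s2 is basic (row 2); its value is the RHS of that row: 79/3.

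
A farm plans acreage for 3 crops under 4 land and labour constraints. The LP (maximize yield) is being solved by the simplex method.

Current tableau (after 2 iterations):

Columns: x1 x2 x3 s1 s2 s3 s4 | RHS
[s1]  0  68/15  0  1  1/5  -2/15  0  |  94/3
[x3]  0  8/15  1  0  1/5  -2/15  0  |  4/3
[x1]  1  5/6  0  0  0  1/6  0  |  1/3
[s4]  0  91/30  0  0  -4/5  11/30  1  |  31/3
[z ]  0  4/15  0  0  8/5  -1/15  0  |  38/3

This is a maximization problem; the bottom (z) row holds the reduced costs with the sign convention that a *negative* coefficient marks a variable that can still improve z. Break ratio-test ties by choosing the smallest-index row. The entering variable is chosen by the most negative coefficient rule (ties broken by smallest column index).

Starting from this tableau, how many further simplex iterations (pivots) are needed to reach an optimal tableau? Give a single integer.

pivot: s3 in, x1 out → z = 64/5
No improving column remains; optimal.

1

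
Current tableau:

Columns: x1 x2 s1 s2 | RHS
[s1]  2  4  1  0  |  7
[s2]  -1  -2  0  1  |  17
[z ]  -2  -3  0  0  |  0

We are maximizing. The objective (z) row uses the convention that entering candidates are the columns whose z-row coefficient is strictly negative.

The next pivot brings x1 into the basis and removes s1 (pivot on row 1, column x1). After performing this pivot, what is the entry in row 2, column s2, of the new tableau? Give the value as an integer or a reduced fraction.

Pivot element is row 1, column x1: 2.
Normalize row 1: new (row 1, s2) = 0/2 = 0.
row 2 ← row 2 − (-1)·(new row 1): 1 − (-1)·0 = 1.

1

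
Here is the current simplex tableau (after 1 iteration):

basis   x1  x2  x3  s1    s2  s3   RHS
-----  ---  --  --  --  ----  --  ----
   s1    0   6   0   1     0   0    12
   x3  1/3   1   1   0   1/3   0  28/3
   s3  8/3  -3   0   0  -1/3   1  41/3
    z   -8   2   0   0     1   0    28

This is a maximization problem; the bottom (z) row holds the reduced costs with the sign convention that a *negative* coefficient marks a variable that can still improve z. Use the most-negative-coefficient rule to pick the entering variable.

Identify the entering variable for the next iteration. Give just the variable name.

x1

Objective-row coefficients: x1: -8, x2: 2, x3: 0, s1: 0, s2: 1, s3: 0.
The most negative is -8 in column x1, so x1 enters.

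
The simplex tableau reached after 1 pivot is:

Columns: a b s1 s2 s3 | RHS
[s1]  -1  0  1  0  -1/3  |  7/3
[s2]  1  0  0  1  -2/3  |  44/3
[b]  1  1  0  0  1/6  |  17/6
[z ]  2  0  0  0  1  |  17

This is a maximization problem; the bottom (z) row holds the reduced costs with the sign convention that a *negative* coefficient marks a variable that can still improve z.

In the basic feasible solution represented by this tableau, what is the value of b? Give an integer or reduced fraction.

b is basic (row 3); its value is the RHS of that row: 17/6.

17/6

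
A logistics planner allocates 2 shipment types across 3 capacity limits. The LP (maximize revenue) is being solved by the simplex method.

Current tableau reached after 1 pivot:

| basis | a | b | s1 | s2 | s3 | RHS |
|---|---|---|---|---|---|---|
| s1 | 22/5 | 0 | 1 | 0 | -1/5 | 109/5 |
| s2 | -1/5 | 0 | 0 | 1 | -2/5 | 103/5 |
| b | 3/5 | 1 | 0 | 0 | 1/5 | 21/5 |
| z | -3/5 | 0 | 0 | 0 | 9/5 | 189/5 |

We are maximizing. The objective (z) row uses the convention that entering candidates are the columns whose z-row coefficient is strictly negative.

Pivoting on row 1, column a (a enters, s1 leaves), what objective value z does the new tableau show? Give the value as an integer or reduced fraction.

897/22

Minimum ratio for a: (109/5)/(22/5) = 109/22.
z changes by −(z-row coeff of a)·ratio = −(-3/5)·(109/22) = 327/110.
New z = 189/5 + (327/110) = 897/22.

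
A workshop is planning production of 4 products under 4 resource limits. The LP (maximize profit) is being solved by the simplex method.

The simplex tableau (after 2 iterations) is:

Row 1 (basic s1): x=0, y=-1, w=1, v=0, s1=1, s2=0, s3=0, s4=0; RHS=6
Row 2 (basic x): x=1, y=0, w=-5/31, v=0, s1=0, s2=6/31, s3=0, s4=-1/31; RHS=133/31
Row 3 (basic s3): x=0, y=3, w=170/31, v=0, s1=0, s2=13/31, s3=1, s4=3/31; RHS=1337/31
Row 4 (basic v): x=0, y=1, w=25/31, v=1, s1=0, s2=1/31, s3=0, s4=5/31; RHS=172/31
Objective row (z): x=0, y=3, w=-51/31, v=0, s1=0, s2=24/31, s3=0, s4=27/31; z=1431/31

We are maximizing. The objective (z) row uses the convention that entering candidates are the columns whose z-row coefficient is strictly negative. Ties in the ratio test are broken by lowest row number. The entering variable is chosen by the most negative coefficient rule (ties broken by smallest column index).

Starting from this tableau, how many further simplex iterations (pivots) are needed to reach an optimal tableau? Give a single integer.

1

pivot: w in, s1 out → z = 1737/31
No improving column remains; optimal.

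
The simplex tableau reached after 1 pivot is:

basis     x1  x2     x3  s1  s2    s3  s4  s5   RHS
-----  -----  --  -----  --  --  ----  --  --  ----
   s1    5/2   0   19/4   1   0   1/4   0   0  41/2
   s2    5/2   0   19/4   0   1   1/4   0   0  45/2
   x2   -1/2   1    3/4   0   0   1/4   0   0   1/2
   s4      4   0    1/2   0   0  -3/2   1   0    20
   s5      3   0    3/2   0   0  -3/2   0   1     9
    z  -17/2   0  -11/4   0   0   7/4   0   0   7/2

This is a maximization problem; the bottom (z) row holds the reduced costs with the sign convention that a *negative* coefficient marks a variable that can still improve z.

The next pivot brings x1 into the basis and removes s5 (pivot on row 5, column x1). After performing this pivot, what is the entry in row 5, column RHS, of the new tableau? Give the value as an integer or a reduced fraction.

3

Pivot element is row 5, column x1: 3.
Normalize row 5: new (row 5, RHS) = 9/3 = 3.
Row 5 is the pivot row, so the entry is 3.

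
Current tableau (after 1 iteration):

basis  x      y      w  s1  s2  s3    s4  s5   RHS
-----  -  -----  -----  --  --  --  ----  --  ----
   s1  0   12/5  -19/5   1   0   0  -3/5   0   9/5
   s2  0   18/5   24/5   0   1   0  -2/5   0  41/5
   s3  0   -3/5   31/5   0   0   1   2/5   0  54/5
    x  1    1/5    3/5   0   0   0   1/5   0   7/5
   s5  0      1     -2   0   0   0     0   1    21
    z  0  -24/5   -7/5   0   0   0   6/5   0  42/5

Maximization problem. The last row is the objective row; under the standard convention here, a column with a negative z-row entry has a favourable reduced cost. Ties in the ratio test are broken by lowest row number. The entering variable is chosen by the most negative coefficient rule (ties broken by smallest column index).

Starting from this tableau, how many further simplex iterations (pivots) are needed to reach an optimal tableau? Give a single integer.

2

pivot: y in, s1 out → z = 12
pivot: w in, s2 out → z = 117/7
No improving column remains; optimal.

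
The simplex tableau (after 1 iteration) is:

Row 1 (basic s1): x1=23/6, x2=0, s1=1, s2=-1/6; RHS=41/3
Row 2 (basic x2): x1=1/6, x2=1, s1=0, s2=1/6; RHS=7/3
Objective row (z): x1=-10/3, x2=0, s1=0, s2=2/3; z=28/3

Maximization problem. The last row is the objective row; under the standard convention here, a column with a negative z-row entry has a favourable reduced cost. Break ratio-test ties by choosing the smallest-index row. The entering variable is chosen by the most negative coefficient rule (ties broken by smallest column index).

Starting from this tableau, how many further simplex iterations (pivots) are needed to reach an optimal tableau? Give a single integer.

1

pivot: x1 in, s1 out → z = 488/23
No improving column remains; optimal.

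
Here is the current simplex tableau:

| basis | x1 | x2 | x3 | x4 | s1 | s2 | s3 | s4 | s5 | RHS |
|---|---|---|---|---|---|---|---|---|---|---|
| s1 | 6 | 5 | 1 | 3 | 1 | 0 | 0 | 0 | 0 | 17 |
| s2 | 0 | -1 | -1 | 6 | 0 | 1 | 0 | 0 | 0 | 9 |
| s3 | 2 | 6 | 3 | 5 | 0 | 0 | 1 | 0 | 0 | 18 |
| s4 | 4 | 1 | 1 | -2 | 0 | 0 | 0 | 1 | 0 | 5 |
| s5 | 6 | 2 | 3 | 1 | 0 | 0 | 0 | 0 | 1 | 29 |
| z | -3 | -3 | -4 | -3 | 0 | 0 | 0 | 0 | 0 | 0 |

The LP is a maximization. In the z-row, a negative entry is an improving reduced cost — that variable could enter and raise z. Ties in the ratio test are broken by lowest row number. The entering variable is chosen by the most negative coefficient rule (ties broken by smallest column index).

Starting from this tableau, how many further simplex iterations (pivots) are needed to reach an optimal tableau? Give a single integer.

2

pivot: x3 in, s4 out → z = 20
pivot: x4 in, s3 out → z = 23
No improving column remains; optimal.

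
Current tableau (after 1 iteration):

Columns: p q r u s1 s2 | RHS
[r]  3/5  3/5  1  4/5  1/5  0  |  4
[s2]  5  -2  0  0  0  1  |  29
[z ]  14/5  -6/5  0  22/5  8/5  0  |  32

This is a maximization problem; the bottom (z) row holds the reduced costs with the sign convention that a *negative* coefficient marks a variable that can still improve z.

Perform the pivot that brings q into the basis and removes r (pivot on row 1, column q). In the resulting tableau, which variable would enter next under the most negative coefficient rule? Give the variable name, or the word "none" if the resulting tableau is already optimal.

Pivot element 3/5. New z-row = old z-row − (-6/5)·(row 1/(3/5)).
Updated z-row coefficients: p: 4, q: 0, r: 2, u: 6, s1: 2, s2: 0.
No coefficient is strictly negative; the tableau after this pivot is optimal.

none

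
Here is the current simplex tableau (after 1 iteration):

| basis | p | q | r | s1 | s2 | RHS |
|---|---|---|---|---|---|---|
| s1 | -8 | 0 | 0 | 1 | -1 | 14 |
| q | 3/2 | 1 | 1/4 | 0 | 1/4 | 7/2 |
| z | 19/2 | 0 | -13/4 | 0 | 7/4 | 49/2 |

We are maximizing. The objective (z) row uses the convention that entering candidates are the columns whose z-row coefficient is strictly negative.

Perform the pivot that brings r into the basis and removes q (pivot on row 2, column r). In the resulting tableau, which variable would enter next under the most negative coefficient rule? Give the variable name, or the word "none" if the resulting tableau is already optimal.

none

Pivot element 1/4. New z-row = old z-row − (-13/4)·(row 2/(1/4)).
Updated z-row coefficients: p: 29, q: 13, r: 0, s1: 0, s2: 5.
No coefficient is strictly negative; the tableau after this pivot is optimal.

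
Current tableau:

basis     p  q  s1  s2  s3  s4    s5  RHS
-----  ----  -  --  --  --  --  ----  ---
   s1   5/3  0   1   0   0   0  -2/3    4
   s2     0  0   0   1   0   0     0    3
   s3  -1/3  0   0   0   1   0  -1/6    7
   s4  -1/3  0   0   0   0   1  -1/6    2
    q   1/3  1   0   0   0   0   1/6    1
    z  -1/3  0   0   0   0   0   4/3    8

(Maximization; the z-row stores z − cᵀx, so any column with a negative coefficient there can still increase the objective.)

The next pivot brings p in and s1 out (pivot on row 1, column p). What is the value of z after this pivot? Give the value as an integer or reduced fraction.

Minimum ratio for p: 4/(5/3) = 12/5.
z changes by −(z-row coeff of p)·ratio = −(-1/3)·(12/5) = 4/5.
New z = 8 + (4/5) = 44/5.

44/5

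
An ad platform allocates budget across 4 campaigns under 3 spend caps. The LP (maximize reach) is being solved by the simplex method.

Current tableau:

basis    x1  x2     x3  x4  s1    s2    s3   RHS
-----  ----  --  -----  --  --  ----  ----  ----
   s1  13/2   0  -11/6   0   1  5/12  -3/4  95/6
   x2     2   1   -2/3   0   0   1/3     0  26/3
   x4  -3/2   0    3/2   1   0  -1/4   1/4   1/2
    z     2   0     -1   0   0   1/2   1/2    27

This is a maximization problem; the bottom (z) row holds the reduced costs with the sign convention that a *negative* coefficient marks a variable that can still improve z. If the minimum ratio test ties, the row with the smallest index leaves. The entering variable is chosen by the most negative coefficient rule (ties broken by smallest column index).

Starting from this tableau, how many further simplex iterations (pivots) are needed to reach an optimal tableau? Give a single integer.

pivot: x3 in, x4 out → z = 82/3
No improving column remains; optimal.

1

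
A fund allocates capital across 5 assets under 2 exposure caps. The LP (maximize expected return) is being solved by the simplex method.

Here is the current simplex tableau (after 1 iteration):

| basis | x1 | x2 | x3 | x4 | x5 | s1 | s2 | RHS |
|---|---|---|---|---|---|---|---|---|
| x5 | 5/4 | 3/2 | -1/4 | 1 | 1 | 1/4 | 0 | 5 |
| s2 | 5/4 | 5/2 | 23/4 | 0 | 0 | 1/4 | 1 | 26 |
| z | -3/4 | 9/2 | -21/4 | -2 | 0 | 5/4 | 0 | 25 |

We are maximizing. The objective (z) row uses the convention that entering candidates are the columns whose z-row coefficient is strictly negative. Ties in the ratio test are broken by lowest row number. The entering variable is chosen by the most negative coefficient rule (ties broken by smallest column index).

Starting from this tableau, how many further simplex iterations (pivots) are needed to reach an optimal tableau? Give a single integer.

2

pivot: x3 in, s2 out → z = 1121/23
pivot: x4 in, x5 out → z = 61
No improving column remains; optimal.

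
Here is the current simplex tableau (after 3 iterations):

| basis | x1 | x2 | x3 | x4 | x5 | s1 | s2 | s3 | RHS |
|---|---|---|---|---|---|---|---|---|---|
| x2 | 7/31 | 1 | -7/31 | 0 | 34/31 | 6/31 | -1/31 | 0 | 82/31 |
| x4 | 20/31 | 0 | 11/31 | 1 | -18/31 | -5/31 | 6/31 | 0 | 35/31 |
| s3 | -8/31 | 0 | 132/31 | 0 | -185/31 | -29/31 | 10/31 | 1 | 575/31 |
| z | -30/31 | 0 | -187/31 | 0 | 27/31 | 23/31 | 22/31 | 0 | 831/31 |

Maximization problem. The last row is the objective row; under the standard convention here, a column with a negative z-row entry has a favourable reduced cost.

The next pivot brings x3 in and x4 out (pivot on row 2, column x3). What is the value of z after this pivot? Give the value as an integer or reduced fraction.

Minimum ratio for x3: (35/31)/(11/31) = 35/11.
z changes by −(z-row coeff of x3)·ratio = −(-187/31)·(35/11) = 595/31.
New z = 831/31 + (595/31) = 46.

46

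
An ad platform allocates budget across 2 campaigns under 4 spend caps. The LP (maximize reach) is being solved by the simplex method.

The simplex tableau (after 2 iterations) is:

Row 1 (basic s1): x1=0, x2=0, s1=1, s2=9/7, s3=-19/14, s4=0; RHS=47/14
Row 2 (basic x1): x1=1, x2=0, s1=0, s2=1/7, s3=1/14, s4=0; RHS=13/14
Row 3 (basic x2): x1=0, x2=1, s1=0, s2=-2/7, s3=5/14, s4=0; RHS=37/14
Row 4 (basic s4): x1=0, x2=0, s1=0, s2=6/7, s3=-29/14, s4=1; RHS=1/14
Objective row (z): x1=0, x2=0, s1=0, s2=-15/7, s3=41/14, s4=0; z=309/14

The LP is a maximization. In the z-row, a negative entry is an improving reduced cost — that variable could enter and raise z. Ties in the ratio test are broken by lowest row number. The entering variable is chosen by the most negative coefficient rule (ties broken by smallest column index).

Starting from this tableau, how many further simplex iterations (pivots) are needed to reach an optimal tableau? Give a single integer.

2

pivot: s2 in, s4 out → z = 89/4
pivot: s3 in, s1 out → z = 185/7
No improving column remains; optimal.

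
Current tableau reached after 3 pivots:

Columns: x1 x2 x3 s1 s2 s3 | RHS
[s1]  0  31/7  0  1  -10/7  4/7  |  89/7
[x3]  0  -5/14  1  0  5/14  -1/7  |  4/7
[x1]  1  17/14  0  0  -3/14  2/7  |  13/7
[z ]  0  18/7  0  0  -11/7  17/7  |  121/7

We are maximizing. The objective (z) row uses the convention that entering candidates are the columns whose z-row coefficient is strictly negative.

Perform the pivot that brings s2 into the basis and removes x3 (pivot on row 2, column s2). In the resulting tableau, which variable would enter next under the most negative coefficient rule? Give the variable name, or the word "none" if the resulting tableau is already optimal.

none

Pivot element 5/14. New z-row = old z-row − (-11/7)·(row 2/(5/14)).
Updated z-row coefficients: x1: 0, x2: 1, x3: 22/5, s1: 0, s2: 0, s3: 9/5.
No coefficient is strictly negative; the tableau after this pivot is optimal.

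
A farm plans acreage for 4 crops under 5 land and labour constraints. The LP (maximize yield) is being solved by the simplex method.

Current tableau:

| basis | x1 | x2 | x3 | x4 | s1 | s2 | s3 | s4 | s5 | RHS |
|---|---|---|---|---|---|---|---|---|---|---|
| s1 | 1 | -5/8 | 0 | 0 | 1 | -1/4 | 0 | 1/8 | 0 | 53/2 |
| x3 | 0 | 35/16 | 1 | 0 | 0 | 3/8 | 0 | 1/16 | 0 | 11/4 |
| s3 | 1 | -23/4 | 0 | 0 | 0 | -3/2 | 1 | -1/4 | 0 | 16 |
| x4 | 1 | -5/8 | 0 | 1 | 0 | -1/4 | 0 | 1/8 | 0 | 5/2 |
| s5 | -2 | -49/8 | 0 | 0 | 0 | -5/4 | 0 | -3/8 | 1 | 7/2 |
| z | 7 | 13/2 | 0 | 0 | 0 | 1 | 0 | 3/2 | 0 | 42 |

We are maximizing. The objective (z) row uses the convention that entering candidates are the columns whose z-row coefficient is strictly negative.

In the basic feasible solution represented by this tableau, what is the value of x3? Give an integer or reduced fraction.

x3 is basic (row 2); its value is the RHS of that row: 11/4.

11/4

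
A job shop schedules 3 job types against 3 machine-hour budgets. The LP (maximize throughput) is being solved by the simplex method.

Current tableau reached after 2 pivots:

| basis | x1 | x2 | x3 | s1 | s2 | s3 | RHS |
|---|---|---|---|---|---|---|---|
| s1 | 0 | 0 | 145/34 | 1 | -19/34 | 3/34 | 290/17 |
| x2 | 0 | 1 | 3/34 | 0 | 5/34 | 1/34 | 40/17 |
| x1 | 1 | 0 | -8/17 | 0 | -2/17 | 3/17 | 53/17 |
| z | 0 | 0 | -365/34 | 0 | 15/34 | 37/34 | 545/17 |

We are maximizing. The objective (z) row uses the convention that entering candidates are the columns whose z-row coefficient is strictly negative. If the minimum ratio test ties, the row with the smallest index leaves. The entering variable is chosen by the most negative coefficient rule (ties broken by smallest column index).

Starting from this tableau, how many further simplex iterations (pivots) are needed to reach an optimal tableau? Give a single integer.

2

pivot: x3 in, s1 out → z = 75
pivot: s2 in, x2 out → z = 2005/23
No improving column remains; optimal.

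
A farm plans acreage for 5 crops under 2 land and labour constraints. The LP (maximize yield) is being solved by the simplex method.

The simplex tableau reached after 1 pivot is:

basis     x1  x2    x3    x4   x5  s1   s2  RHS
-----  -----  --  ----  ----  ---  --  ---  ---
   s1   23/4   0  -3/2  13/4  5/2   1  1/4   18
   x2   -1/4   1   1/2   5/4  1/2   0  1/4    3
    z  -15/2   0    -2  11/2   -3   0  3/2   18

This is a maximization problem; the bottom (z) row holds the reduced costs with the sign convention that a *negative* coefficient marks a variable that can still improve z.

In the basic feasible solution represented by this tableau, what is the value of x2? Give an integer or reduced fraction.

3

x2 is basic (row 2); its value is the RHS of that row: 3.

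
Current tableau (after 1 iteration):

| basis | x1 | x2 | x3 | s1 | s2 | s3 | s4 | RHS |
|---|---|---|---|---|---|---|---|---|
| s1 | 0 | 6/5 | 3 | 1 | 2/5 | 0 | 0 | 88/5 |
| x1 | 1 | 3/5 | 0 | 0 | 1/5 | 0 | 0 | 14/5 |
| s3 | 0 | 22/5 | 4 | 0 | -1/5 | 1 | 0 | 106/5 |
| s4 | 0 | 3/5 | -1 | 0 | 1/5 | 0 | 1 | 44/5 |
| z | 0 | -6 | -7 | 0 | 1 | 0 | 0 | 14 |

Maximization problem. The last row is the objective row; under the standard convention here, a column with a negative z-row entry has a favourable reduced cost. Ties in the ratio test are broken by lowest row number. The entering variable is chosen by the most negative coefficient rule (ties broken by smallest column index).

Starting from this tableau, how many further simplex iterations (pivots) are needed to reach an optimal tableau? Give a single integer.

pivot: x3 in, s3 out → z = 511/10
No improving column remains; optimal.

1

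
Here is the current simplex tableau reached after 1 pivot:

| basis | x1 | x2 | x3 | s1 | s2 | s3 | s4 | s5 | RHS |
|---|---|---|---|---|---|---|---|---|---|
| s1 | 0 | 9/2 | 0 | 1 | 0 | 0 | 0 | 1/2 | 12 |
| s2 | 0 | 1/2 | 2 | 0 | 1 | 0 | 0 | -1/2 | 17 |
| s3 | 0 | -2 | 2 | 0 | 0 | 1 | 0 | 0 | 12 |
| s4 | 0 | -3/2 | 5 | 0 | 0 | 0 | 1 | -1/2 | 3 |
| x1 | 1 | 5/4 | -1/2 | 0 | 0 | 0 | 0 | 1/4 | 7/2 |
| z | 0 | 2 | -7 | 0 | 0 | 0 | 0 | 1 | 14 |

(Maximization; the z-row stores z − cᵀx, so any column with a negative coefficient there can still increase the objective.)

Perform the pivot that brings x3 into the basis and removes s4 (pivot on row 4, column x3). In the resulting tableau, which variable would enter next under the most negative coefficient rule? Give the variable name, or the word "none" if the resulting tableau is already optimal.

Pivot element 5. New z-row = old z-row − (-7)·(row 4/5).
Updated z-row coefficients: x1: 0, x2: -1/10, x3: 0, s1: 0, s2: 0, s3: 0, s4: 7/5, s5: 3/10.
The most negative is -1/10 in column x2, so x2 would enter next.

x2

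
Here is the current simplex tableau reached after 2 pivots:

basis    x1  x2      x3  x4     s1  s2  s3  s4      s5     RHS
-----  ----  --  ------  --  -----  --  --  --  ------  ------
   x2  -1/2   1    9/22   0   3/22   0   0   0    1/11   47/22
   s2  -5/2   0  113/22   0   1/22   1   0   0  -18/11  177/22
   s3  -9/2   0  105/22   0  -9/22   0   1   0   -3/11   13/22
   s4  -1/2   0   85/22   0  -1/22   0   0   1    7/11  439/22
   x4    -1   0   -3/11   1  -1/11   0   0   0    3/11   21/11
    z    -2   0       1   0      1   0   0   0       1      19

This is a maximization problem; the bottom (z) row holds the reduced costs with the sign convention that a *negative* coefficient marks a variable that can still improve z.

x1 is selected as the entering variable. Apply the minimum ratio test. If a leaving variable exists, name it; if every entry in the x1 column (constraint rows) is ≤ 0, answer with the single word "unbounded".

unbounded

x1-column entries: row 1: -1/2, row 2: -5/2, row 3: -9/2, row 4: -1/2, row 5: -1. All ≤ 0, so x1 can increase without bound; the LP is unbounded in this direction.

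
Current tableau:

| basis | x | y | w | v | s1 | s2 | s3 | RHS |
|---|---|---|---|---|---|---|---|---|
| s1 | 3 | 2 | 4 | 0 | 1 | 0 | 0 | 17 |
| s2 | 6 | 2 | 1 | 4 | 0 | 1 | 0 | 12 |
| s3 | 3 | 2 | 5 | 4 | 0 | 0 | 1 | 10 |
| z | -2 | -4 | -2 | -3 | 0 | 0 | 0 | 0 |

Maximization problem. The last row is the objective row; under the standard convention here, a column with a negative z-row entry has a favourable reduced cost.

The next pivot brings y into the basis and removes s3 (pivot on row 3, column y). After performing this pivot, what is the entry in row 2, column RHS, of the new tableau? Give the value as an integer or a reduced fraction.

Pivot element is row 3, column y: 2.
Normalize row 3: new (row 3, RHS) = 10/2 = 5.
row 2 ← row 2 − 2·(new row 3): 12 − 2·5 = 2.

2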